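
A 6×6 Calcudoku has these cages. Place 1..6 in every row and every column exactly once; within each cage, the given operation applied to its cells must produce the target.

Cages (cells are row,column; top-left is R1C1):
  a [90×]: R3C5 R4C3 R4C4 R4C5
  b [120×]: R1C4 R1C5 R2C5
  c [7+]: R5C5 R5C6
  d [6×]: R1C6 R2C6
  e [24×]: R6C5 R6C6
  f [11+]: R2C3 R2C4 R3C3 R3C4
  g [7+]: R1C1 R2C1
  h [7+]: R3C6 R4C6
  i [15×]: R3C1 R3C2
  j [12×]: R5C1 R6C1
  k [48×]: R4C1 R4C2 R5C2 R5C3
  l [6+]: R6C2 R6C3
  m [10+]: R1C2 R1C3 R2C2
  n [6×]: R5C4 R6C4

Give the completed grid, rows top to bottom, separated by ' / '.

1 5 3 6 4 2 / 6 2 4 1 5 3 / 5 3 2 4 1 6 / 2 4 6 5 3 1 / 4 6 1 3 2 5 / 3 1 5 2 6 4

Column 5 needs a 2, and only R5C5 is open for it.
The two cells of cage c must have sum 7, which forces R5C6 = 5.
The only place for 3 in row 6 is R6C1.
Column 1 now contains 3, which forces R3C1 = 5.
Cage i needs two cells with product 15, which forces R3C2 = 3.
Cage j's pair has product 12; hence R5C1 = 4.
Cage k has product 48, leaving R4C1 = 2.
The 4 cells of cage k must have product 48, so R4C2 = 4.
In row 5, 3 can only go at R5C4, so R5C4 = 3.
Cage n needs two cells with product 6; hence R6C4 = 2.
In row 3, 2 can only go at R3C3, so R3C3 = 2.
Column 5 needs a 3, and only R4C5 is open for it.
The only place for 4 in row 3 is R3C4.
Cage f needs sum 11; hence R2C3 = 4.
The 4 cells of cage f must have sum 11, leaving R2C4 = 1.
The two cells of cage g must have sum 7; hence R1C1 = 1.
Column 3 now contains 4, leaving R1C3 = 3.
Cage b has product 120, so R1C5 = 4.
Row 1 already has 3, so R1C6 = 2.
1 is placed in row 2, so R2C1 = 6.
6 is placed in row 2; hence R2C5 = 5.
6 is placed in row 2, which forces R2C6 = 3.
Column 5 already has 4, which forces R6C5 = 6.
6 is placed in row 6; hence R6C6 = 4.
2 is placed in row 1, which forces R1C2 = 5.
Cage b needs product 120, which forces R1C4 = 6.
5 is placed in row 2, so R2C2 = 2.
6 is placed in column 5; hence R3C5 = 1.
1 is placed in row 3, leaving R3C6 = 6.
Column 4 already has 6, so R4C4 = 5.
Column 6 already has 6, so R4C6 = 1.
Column 2 now contains 5, so R6C2 = 1.
Row 6 now contains 1, which forces R6C3 = 5.
Row 4 now contains 5, which forces R4C3 = 6.
Column 2 already has 1; hence R5C2 = 6.
The 4 cells of cage k must have product 48, so R5C3 = 1.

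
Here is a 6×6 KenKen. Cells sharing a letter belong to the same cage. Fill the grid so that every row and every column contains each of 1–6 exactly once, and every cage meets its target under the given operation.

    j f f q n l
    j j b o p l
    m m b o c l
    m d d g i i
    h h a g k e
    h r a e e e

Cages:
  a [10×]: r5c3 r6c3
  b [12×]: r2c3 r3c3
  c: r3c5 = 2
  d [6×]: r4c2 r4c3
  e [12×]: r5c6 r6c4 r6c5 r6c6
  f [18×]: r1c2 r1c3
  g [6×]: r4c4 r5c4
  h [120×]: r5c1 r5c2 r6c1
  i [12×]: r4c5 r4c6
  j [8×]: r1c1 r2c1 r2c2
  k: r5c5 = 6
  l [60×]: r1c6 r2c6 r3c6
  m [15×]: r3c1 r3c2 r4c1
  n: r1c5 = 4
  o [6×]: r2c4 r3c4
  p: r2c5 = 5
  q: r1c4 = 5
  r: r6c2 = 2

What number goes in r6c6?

Cage q is given, which forces r1c4 = 5.
Cage n is given, leaving r1c5 = 4.
Cage p is given; hence r2c5 = 5.
C is a freebie, so r3c5 = 2.
K is a freebie; hence r5c5 = 6.
R is a freebie, which forces r6c2 = 2.
Row 6 already has 2; hence r6c3 = 5.
The 3 cells of cage l must have product 60, leaving r3c6 = 5.
6 is placed in column 5; hence r4c5 = 3.
Cage i's pair has product 12, so r4c6 = 4.
5 is placed in column 3, so r5c3 = 2.
Cage e has product 12, which forces r5c6 = 1.
Cage h needs product 120, leaving r6c1 = 6.
Column 5 already has 3, so r6c5 = 1.
Column 6 already has 4, so r6c6 = 3.
The 3 cells of cage m must have product 15; hence r4c1 = 5.
The two cells of cage g must have product 6, which forces r4c4 = 2.
Column 1 already has 5, so r5c1 = 4.
Row 5 now contains 4, leaving r5c2 = 5.
1 is placed in row 5, so r5c4 = 3.
Row 6 already has 3, which forces r6c4 = 4.
Cage j needs product 8, which forces r2c2 = 4.
Row 2 already has 4, which forces r2c3 = 3.
Column 3 already has 3, which forces r3c3 = 4.
The two cells of cage f must have product 18, leaving r1c2 = 3.
Column 3 already has 3; hence r1c3 = 6.
6 is placed in row 1, which forces r1c6 = 2.
Column 6 already has 2; hence r2c6 = 6.
Column 2 already has 3; hence r3c2 = 1.
1 is placed in row 3, so r3c4 = 6.
1 is placed in column 2, leaving r4c2 = 6.
6 is placed in column 3, leaving r4c3 = 1.
2 is placed in row 1, so r1c1 = 1.
The 3 cells of cage j must have product 8, which forces r2c1 = 2.
Row 2 already has 6, which forces r2c4 = 1.
1 is placed in row 3; hence r3c1 = 3.
Completed grid: 1 3 6 5 4 2 / 2 4 3 1 5 6 / 3 1 4 6 2 5 / 5 6 1 2 3 4 / 4 5 2 3 6 1 / 6 2 5 4 1 3.

3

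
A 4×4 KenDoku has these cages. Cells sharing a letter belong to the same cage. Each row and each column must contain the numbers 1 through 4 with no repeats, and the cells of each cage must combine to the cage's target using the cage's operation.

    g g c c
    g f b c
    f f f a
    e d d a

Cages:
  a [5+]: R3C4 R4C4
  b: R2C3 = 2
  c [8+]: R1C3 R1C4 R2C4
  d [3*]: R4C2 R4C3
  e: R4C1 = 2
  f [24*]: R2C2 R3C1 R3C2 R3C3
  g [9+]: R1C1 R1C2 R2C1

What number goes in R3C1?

3

Cage b is a single given cell; hence R2C3 = 2.
Cage e is given, which forces R4C1 = 2.
The 4 cells of cage f must have product 24; hence R3C2 = 2.
Cage g has sum 9, which forces R1C1 = 1.
Column 2 now contains 2; hence R1C2 = 4.
Row 1 now contains 4, which forces R1C3 = 3.
Row 1 already has 3, so R1C4 = 2.
Cage g has sum 9, so R2C1 = 4.
4 is placed in column 1, leaving R3C1 = 3.
Column 3 already has 3; hence R4C3 = 1.
Row 4 now contains 1, which forces R4C4 = 4.
Cage f has product 24; hence R2C2 = 1.
Cage c needs sum 8, so R2C4 = 3.
1 is placed in column 3, so R3C3 = 4.
Column 4 now contains 4, so R3C4 = 1.
Row 4 now contains 1, leaving R4C2 = 3.
The full grid is 1 4 3 2 / 4 1 2 3 / 3 2 4 1 / 2 3 1 4.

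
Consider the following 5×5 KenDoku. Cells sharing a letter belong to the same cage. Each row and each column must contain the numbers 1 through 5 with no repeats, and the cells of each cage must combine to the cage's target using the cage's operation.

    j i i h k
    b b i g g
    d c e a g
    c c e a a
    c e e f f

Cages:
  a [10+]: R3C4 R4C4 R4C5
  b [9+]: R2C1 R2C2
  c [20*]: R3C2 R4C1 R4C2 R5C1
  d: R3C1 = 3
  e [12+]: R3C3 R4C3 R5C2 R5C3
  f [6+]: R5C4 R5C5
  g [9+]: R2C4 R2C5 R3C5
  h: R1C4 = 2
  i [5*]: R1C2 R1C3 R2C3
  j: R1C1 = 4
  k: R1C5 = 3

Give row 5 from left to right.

J is a freebie, so R1C1 = 4.
Cage i needs product 5, which forces R1C2 = 1.
Cage i needs product 5; hence R1C3 = 5.
H is a freebie, which forces R1C4 = 2.
Cage k is a single given cell, which forces R1C5 = 3.
Column 1 already has 4; hence R2C1 = 5.
Row 2 now contains 5; hence R2C2 = 4.
The 3 cells of cage i must have product 5, which forces R2C3 = 1.
Row 2 already has 1, so R2C4 = 3.
Row 2 already has 1, leaving R2C5 = 2.
Cage d is a single given cell, so R3C1 = 3.
Cage g has sum 9, so R3C5 = 4.
Cage e needs sum 12, so R4C3 = 3.
Cage e has sum 12, leaving R5C2 = 3.
4 is placed in row 3, so R3C3 = 2.
The 3 cells of cage a must have sum 10, which forces R4C4 = 4.
The 4 cells of cage e must have sum 12, which forces R5C3 = 4.
2 is placed in row 3, so R3C2 = 5.
5 is placed in row 3; hence R3C4 = 1.
Cage c has product 20, which forces R4C1 = 1.
The 4 cells of cage c must have product 20, leaving R4C2 = 2.
1 is placed in row 4, which forces R4C5 = 5.
Cage c has product 20, leaving R5C1 = 2.
Column 4 now contains 1, leaving R5C4 = 5.
Column 5 now contains 5; hence R5C5 = 1.
Completed grid: 4 1 5 2 3 / 5 4 1 3 2 / 3 5 2 1 4 / 1 2 3 4 5 / 2 3 4 5 1.

2 3 4 5 1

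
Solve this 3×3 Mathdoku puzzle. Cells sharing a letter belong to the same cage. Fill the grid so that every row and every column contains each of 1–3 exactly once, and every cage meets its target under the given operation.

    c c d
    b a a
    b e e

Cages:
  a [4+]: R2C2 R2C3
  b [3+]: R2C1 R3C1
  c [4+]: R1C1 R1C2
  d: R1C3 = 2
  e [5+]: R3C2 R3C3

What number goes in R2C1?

Cage d is given, which forces R1C3 = 2.
2 is placed in column 3, leaving R3C3 = 3.
Cage a's pair has sum 4, which forces R2C2 = 3.
Column 3 already has 3, which forces R2C3 = 1.
Row 3 now contains 3, leaving R3C2 = 2.
Cage c's pair has sum 4, which forces R1C1 = 3.
3 is placed in column 2, so R1C2 = 1.
Row 2 already has 1, so R2C1 = 2.
2 is placed in row 3, leaving R3C1 = 1.
Completed grid: 3 1 2 / 2 3 1 / 1 2 3.

2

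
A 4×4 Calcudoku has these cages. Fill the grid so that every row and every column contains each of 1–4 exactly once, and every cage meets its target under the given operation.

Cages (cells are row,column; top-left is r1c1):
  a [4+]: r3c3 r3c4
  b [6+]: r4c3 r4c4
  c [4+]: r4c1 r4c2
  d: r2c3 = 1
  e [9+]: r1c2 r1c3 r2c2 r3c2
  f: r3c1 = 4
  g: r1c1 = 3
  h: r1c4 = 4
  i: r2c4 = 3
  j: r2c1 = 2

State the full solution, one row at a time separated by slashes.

3 1 2 4 / 2 4 1 3 / 4 2 3 1 / 1 3 4 2

Cage g is given; hence r1c1 = 3.
Cage h is a single given cell, leaving r1c4 = 4.
Cage j is given, leaving r2c1 = 2.
Cage d is given, leaving r2c3 = 1.
Cage i is a single given cell, leaving r2c4 = 3.
F is a freebie, so r3c1 = 4.
Column 3 already has 1, leaving r3c3 = 3.
Column 4 now contains 3; hence r3c4 = 1.
Column 1 now contains 3, leaving r4c1 = 1.
1 is placed in row 4, so r4c2 = 3.
Column 4 already has 4, which forces r4c4 = 2.
The 4 cells of cage e must have sum 9; hence r1c2 = 1.
Column 3 already has 1, so r1c3 = 2.
3 is placed in row 2, so r2c2 = 4.
1 is placed in row 3, leaving r3c2 = 2.
Row 4 already has 2, which forces r4c3 = 4.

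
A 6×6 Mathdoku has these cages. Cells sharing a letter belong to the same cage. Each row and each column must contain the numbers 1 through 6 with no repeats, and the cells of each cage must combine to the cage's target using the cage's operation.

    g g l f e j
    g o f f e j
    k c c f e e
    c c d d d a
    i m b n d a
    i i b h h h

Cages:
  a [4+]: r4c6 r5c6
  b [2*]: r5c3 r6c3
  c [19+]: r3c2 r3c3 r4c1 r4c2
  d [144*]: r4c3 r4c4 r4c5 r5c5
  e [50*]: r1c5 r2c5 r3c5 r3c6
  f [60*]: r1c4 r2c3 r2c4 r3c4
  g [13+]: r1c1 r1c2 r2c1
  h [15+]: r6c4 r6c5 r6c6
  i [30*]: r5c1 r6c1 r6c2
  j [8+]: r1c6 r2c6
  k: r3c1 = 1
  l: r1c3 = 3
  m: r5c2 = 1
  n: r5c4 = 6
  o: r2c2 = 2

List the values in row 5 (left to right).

5 1 2 6 4 3

L is a freebie, leaving r1c3 = 3.
Cage o is a single given cell; hence r2c2 = 2.
K is a freebie, which forces r3c1 = 1.
Row 3 already has 1, which forces r3c5 = 2.
Cage e needs product 50, which forces r3c6 = 5.
Cage m is a single given cell; hence r5c2 = 1.
Row 5 now contains 1, leaving r5c3 = 2.
Cage n is a single given cell; hence r5c4 = 6.
Row 5 now contains 1, so r5c6 = 3.
Column 3 now contains 2; hence r6c3 = 1.
Cage j needs two cells with sum 8, leaving r1c6 = 2.
Column 6 now contains 3, which forces r2c6 = 6.
The 4 cells of cage d must have product 144, which forces r4c3 = 6.
The 4 cells of cage d must have product 144, leaving r4c4 = 2.
The 4 cells of cage d must have product 144, which forces r4c5 = 3.
Column 6 now contains 3, which forces r4c6 = 1.
Row 5 now contains 3, leaving r5c1 = 5.
Row 5 now contains 3, which forces r5c5 = 4.
The 3 cells of cage i must have product 30; hence r6c1 = 2.
Cage i needs product 30, leaving r6c2 = 3.
6 is placed in column 6, so r6c6 = 4.
The 3 cells of cage g must have sum 13, leaving r2c1 = 3.
Cage c has sum 19, leaving r3c2 = 6.
Column 3 already has 6, so r3c3 = 4.
Row 3 already has 4, which forces r3c4 = 3.
Column 1 already has 5, leaving r4c1 = 4.
Cage c has sum 19; hence r4c2 = 5.
4 is placed in row 6, so r6c4 = 5.
Cage h needs sum 15, leaving r6c5 = 6.
Column 1 already has 4, which forces r1c1 = 6.
Column 2 now contains 6, leaving r1c2 = 4.
4 is placed in row 1, leaving r1c4 = 1.
Row 1 now contains 1, which forces r1c5 = 5.
Column 3 already has 4; hence r2c3 = 5.
1 is placed in column 4; hence r2c4 = 4.
Column 5 now contains 5, which forces r2c5 = 1.
Filled in: 6 4 3 1 5 2 / 3 2 5 4 1 6 / 1 6 4 3 2 5 / 4 5 6 2 3 1 / 5 1 2 6 4 3 / 2 3 1 5 6 4.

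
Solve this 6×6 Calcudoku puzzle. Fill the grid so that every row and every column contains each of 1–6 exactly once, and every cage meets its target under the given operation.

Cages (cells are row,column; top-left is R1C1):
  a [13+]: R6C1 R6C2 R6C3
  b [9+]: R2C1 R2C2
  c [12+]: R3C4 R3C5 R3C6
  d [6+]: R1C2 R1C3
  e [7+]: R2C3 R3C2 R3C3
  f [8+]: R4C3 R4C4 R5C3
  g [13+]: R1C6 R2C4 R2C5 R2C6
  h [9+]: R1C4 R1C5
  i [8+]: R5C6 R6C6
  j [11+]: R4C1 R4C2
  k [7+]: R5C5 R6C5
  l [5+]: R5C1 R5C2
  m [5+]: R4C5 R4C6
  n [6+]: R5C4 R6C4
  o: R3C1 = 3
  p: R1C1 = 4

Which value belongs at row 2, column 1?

Cage p is given, leaving R1C1 = 4.
Cage o is a single given cell, which forces R3C1 = 3.
Row 1 needs a 2, and only R1C6 is open for it.
Row 5 needs a 6, and only R5C5 is open for it.
Cage h's pair has sum 9, which forces R1C4 = 6.
6 is placed in column 5, which forces R1C5 = 3.
Cage k needs two cells with sum 7, which forces R6C5 = 1.
The 3 cells of cage c must have sum 12, which forces R3C6 = 6.
Row 2 needs a 1, and only R2C3 is open for it.
Cage d needs two cells with sum 6, which forces R1C2 = 1.
Column 3 now contains 1, leaving R1C3 = 5.
Row 2 needs a 3, and only R2C2 is open for it.
The two cells of cage b must have sum 9, leaving R2C1 = 6.
Column 1 already has 6, so R4C1 = 5.
5 is placed in row 4; hence R4C2 = 6.
Cage l's pair has sum 5; hence R5C1 = 1.
Column 2 already has 3, which forces R5C2 = 4.
Row 5 already has 4, so R5C4 = 2.
Column 1 now contains 5, which forces R6C1 = 2.
Row 6 now contains 2, which forces R6C2 = 5.
Row 6 now contains 5, so R6C4 = 4.
Row 6 now contains 5, leaving R6C6 = 3.
Column 4 already has 4; hence R2C4 = 5.
Cage g has sum 13, so R2C5 = 2.
Cage g has sum 13, leaving R2C6 = 4.
Column 2 now contains 4, which forces R3C2 = 2.
Cage e has sum 7; hence R3C3 = 4.
Column 4 already has 4; hence R3C4 = 1.
Cage c has sum 12, so R3C5 = 5.
4 is placed in column 3, which forces R4C3 = 2.
1 is placed in column 4, leaving R4C4 = 3.
The two cells of cage m must have sum 5, so R4C5 = 4.
Column 6 already has 3, so R4C6 = 1.
Row 5 now contains 2; hence R5C3 = 3.
Column 6 already has 3, leaving R5C6 = 5.
Row 6 already has 3, so R6C3 = 6.
Completed grid: 4 1 5 6 3 2 / 6 3 1 5 2 4 / 3 2 4 1 5 6 / 5 6 2 3 4 1 / 1 4 3 2 6 5 / 2 5 6 4 1 3.

6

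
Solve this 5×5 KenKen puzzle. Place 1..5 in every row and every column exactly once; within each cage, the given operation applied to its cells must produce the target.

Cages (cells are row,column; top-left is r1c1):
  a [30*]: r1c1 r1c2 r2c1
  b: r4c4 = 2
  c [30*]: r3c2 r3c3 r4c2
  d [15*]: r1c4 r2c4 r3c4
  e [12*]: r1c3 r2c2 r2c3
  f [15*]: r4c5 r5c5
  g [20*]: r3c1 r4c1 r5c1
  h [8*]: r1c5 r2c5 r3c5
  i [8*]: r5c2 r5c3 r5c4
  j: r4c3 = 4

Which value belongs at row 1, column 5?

4

J is a freebie, leaving r4c3 = 4.
Cage b is given; hence r4c4 = 2.
In row 1, 4 can only go at r1c5, so r1c5 = 4.
In row 2, 4 can only go at r2c2, so r2c2 = 4.
Cage i needs product 8, which forces r5c4 = 4.
The 3 cells of cage g must have product 20, so r3c1 = 4.
Row 4 needs a 1, and only r4c1 is open for it.
Column 1 now contains 1; hence r5c1 = 5.
5 is placed in row 5; hence r5c5 = 3.
Cage a needs product 30, so r1c2 = 5.
Column 2 now contains 5, so r4c2 = 3.
3 is placed in column 5; hence r4c5 = 5.
Column 2 now contains 3, leaving r3c2 = 2.
Cage c has product 30; hence r3c3 = 5.
2 is placed in row 3, which forces r3c5 = 1.
Column 2 now contains 2, so r5c2 = 1.
1 is placed in row 5, so r5c3 = 2.
The 3 cells of cage d must have product 15; hence r1c4 = 1.
The 3 cells of cage d must have product 15, so r2c4 = 5.
Column 5 now contains 1, leaving r2c5 = 2.
1 is placed in row 3, leaving r3c4 = 3.
Cage a has product 30, leaving r1c1 = 2.
Row 1 now contains 1; hence r1c3 = 3.
Row 2 now contains 2; hence r2c1 = 3.
Cage e needs product 12; hence r2c3 = 1.
The full grid is 2 5 3 1 4 / 3 4 1 5 2 / 4 2 5 3 1 / 1 3 4 2 5 / 5 1 2 4 3.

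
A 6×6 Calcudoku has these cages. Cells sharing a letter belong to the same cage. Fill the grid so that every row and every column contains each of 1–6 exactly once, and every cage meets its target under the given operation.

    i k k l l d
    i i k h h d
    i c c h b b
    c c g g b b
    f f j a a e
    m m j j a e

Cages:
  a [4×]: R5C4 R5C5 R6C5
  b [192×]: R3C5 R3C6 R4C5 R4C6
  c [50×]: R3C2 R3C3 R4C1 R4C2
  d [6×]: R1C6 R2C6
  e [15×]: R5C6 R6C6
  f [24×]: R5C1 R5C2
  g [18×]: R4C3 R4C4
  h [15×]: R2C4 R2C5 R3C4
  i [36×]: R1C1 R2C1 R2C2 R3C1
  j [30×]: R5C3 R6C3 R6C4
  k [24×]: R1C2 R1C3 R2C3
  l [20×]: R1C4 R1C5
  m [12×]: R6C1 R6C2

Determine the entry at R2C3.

The only place for 5 in column 1 is R4C1.
The only place for 1 in row 4 is R4C2.
In column 2, 5 can only go at R3C2, so R3C2 = 5.
Row 3 now contains 5, leaving R3C3 = 2.
Row 5 needs a 2, and only R5C4 is open for it.
The 3 cells of cage a must have product 4, leaving R5C5 = 1.
Cage a has product 4; hence R6C5 = 2.
The 4 cells of cage b must have product 192, so R3C5 = 6.
The 4 cells of cage b must have product 192, which forces R3C6 = 4.
2 is placed in column 5; hence R4C5 = 4.
Cage b needs product 192, leaving R4C6 = 2.
Cage l needs two cells with product 20, leaving R1C4 = 4.
4 is placed in column 5, which forces R1C5 = 5.
5 is placed in column 5, leaving R2C5 = 3.
Cage k needs product 24, which forces R2C3 = 4.
Cage h has product 15; hence R2C4 = 5.
Cage h needs product 15, leaving R3C4 = 1.
Column 4 now contains 1, which forces R6C4 = 6.
Row 3 now contains 1; hence R3C1 = 3.
Cage g's pair has product 18, so R4C3 = 6.
Column 4 already has 6; hence R4C4 = 3.
Cage j has product 30, so R5C3 = 5.
Row 5 already has 5, so R5C6 = 3.
Column 1 already has 3, which forces R6C1 = 4.
Row 6 now contains 4, so R6C2 = 3.
Cage j has product 30, which forces R6C3 = 1.
Column 6 already has 3; hence R6C6 = 5.
The 3 cells of cage k must have product 24, leaving R1C2 = 2.
Column 3 already has 1, leaving R1C3 = 3.
Column 2 now contains 2, so R2C2 = 6.
6 is placed in row 2, so R2C6 = 1.
Column 1 already has 4; hence R5C1 = 6.
Cage f needs two cells with product 24, which forces R5C2 = 4.
6 is placed in column 1; hence R1C1 = 1.
Column 6 already has 1, which forces R1C6 = 6.
Row 2 now contains 1; hence R2C1 = 2.
The full grid is 1 2 3 4 5 6 / 2 6 4 5 3 1 / 3 5 2 1 6 4 / 5 1 6 3 4 2 / 6 4 5 2 1 3 / 4 3 1 6 2 5.

4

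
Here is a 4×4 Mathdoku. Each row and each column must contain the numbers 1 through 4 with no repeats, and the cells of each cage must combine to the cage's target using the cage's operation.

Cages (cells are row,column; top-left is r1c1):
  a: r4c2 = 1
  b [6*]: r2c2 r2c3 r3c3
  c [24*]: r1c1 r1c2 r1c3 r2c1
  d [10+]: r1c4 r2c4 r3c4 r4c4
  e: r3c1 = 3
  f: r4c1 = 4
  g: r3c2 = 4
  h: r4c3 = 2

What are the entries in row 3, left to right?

3 4 1 2

Cage e is given, leaving r3c1 = 3.
Cage g is given; hence r3c2 = 4.
Cage f is a single given cell, so r4c1 = 4.
Cage a is given, so r4c2 = 1.
Cage h is a single given cell, so r4c3 = 2.
Row 4 now contains 2, leaving r4c4 = 3.
The 4 cells of cage c must have product 24, so r1c2 = 3.
Cage c needs product 24, leaving r1c3 = 4.
Cage b has product 6, so r2c2 = 2.
The 3 cells of cage b must have product 6; hence r2c3 = 3.
Column 3 already has 2, which forces r3c3 = 1.
Row 3 already has 1, so r3c4 = 2.
Cage c needs product 24, leaving r1c1 = 2.
Column 4 now contains 2, so r1c4 = 1.
Row 2 already has 2; hence r2c1 = 1.
Cage d needs sum 10, so r2c4 = 4.
Completed grid: 2 3 4 1 / 1 2 3 4 / 3 4 1 2 / 4 1 2 3.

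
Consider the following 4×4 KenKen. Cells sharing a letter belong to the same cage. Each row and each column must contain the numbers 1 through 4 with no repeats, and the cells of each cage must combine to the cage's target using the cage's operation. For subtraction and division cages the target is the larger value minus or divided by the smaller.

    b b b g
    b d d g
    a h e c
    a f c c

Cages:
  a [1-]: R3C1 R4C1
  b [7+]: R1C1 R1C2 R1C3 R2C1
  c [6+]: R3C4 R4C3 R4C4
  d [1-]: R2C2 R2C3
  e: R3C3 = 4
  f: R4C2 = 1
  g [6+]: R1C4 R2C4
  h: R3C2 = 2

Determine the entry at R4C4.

Cage b has sum 7, so R2C1 = 1.
H is a freebie, leaving R3C2 = 2.
E is a freebie, which forces R3C3 = 4.
Cage f is a single given cell, leaving R4C2 = 1.
Cage b needs sum 7, so R1C1 = 2.
Column 2 now contains 1, so R1C2 = 3.
Cage b needs sum 7, so R1C3 = 1.
Row 1 now contains 2; hence R1C4 = 4.
3 is placed in column 2, which forces R2C2 = 4.
Column 4 already has 4; hence R2C4 = 2.
Row 3 already has 4, leaving R3C1 = 3.
Cage c needs sum 6, so R3C4 = 1.
Column 1 already has 2, so R4C1 = 4.
2 is placed in column 4, which forces R4C4 = 3.
Row 2 now contains 2, so R2C3 = 3.
Row 4 now contains 3; hence R4C3 = 2.
Filled in: 2 3 1 4 / 1 4 3 2 / 3 2 4 1 / 4 1 2 3.

3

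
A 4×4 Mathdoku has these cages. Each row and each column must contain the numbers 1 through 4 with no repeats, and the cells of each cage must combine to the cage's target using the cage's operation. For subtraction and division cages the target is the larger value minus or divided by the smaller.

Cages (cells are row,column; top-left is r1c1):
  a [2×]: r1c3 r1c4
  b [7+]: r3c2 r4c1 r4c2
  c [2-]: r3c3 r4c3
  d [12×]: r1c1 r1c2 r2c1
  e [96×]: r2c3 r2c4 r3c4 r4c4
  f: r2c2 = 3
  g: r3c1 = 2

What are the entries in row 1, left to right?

3 4 2 1

Cage f is given, which forces r2c2 = 3.
The 4 cells of cage e must have product 96; hence r2c3 = 4.
Row 2 already has 3, leaving r2c4 = 2.
Cage g is a single given cell, leaving r3c1 = 2.
Cage d has product 12, so r1c1 = 3.
Cage d needs product 12; hence r1c2 = 4.
The two cells of cage a must have product 2; hence r1c3 = 2.
Column 4 already has 2; hence r1c4 = 1.
2 is placed in row 2; hence r2c1 = 1.
Column 2 already has 4, so r3c2 = 1.
1 is placed in row 3; hence r3c3 = 3.
Row 3 already has 3, so r3c4 = 4.
Column 1 already has 1, so r4c1 = 4.
Cage b has sum 7, leaving r4c2 = 2.
Column 3 already has 3, so r4c3 = 1.
Column 4 already has 4, so r4c4 = 3.
Filled in: 3 4 2 1 / 1 3 4 2 / 2 1 3 4 / 4 2 1 3.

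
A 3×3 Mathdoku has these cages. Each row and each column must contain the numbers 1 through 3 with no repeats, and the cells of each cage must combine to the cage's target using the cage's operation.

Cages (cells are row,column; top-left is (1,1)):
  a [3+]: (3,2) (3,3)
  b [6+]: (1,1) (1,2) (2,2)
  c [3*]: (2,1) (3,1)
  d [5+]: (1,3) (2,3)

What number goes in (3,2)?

2

Row 3 needs a 3, and only (3,1) is open for it.
Column 1 already has 3, which forces (2,1) = 1.
Column 1 already has 1; hence (1,1) = 2.
The 3 cells of cage b must have sum 6; hence (1,2) = 1.
2 is placed in row 1; hence (1,3) = 3.
Cage b has sum 6; hence (2,2) = 3.
Column 3 now contains 3, which forces (2,3) = 2.
Column 2 already has 1, which forces (3,2) = 2.
Column 3 already has 2, leaving (3,3) = 1.
The full grid is 2 1 3 / 1 3 2 / 3 2 1.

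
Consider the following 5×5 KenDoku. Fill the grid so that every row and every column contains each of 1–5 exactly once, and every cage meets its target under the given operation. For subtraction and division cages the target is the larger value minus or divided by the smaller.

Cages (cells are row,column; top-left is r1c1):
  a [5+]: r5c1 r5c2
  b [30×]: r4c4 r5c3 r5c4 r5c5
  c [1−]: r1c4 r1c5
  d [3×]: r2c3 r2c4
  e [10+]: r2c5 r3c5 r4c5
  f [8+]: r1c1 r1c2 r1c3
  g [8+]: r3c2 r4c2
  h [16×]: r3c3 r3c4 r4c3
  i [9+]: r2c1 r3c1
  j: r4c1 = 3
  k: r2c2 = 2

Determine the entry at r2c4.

3

K is a freebie, which forces r2c2 = 2.
Cage j is given, leaving r4c1 = 3.
3 is placed in row 4, so r4c2 = 5.
5 is placed in column 2, which forces r3c2 = 3.
Row 3 needs a 2, and only r3c4 is open for it.
Cage h needs product 16, so r3c3 = 4.
Cage h needs product 16, so r4c3 = 2.
Column 4 now contains 2, leaving r4c4 = 1.
1 is placed in row 4, so r4c5 = 4.
The two cells of cage i must have sum 9; hence r2c1 = 4.
Cage d's pair has product 3, so r2c3 = 1.
Column 4 already has 1, which forces r2c4 = 3.
1 is placed in row 2, so r2c5 = 5.
4 is placed in row 3, leaving r3c1 = 5.
5 is placed in column 5, so r3c5 = 1.
4 is placed in column 1, so r5c1 = 1.
1 is placed in row 5, which forces r5c2 = 4.
Column 4 now contains 3, leaving r5c4 = 5.
Cage b needs product 30, so r5c5 = 2.
Column 1 now contains 1, leaving r1c1 = 2.
Column 2 now contains 4, which forces r1c2 = 1.
Cage f needs sum 8, leaving r1c3 = 5.
Column 4 now contains 3, so r1c4 = 4.
Column 5 now contains 2; hence r1c5 = 3.
Row 5 now contains 5; hence r5c3 = 3.
Completed grid: 2 1 5 4 3 / 4 2 1 3 5 / 5 3 4 2 1 / 3 5 2 1 4 / 1 4 3 5 2.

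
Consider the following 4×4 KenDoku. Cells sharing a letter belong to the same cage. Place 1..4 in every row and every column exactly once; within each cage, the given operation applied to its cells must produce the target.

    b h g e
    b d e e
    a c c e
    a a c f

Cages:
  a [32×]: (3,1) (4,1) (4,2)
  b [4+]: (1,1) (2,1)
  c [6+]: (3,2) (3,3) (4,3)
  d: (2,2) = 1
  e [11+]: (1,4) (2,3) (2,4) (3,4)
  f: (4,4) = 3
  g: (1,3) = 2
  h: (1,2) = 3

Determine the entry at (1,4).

Cage h is a single given cell, leaving (1,2) = 3.
G is a freebie; hence (1,3) = 2.
Cage d is a single given cell, which forces (2,2) = 1.
Cage a needs product 32, leaving (3,1) = 4.
Column 2 now contains 1, which forces (3,2) = 2.
The 3 cells of cage a must have product 32; hence (4,1) = 2.
Cage a has product 32; hence (4,2) = 4.
Cage f is a single given cell, which forces (4,4) = 3.
3 is placed in row 1, which forces (1,1) = 1.
Cage e needs sum 11; hence (1,4) = 4.
1 is placed in row 2, leaving (2,1) = 3.
Cage e needs sum 11, which forces (2,3) = 4.
Cage e needs sum 11, which forces (2,4) = 2.
The 3 cells of cage c must have sum 6; hence (3,3) = 3.
Column 4 already has 3, leaving (3,4) = 1.
Row 4 already has 3, so (4,3) = 1.
Completed grid: 1 3 2 4 / 3 1 4 2 / 4 2 3 1 / 2 4 1 3.

4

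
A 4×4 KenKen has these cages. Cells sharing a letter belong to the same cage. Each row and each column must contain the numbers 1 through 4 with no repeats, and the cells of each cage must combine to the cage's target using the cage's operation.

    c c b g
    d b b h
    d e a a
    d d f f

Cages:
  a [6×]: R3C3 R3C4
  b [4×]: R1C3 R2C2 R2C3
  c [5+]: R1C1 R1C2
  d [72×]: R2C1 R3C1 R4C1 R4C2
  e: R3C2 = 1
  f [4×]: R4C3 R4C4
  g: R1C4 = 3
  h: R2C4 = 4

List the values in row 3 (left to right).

G is a freebie, which forces R1C4 = 3.
H is a freebie, so R2C4 = 4.
E is a freebie, leaving R3C2 = 1.
3 is placed in column 4; hence R3C4 = 2.
The 4 cells of cage d must have product 72; hence R4C2 = 3.
Column 4 now contains 4, which forces R4C4 = 1.
Cage c needs two cells with sum 5, leaving R1C1 = 1.
The two cells of cage c must have sum 5, so R1C2 = 4.
Cage b needs product 4; hence R1C3 = 2.
Column 2 already has 1, which forces R2C2 = 2.
Row 2 already has 4, so R2C3 = 1.
Row 3 already has 2, so R3C3 = 3.
1 is placed in row 4, leaving R4C3 = 4.
Row 2 already has 2; hence R2C1 = 3.
3 is placed in row 3, which forces R3C1 = 4.
Row 4 already has 4; hence R4C1 = 2.
Filled in: 1 4 2 3 / 3 2 1 4 / 4 1 3 2 / 2 3 4 1.

4 1 3 2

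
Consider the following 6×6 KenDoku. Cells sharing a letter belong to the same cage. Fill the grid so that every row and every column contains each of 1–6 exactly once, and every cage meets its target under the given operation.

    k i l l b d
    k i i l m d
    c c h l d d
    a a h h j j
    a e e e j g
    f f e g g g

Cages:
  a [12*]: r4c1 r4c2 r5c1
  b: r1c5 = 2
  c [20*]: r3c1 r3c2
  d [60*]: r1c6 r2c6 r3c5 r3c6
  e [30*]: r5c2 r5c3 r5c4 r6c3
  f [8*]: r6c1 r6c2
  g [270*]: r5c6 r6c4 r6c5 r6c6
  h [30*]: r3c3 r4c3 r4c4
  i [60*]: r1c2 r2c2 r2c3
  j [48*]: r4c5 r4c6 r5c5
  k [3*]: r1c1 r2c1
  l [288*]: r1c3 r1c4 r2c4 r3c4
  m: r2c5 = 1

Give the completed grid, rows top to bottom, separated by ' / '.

B is a freebie, so r1c5 = 2.
Cage m is given, so r2c5 = 1.
The 4 cells of cage g must have product 270, so r5c6 = 3.
The two cells of cage k must have product 3, which forces r1c1 = 1.
Row 2 now contains 1; hence r2c1 = 3.
Cage d needs product 60; hence r3c6 = 1.
Cage a has product 12, leaving r4c2 = 1.
Row 5 needs a 4, and only r5c5 is open for it.
The only place for 4 in row 4 is r4c6.
The 4 cells of cage d must have product 60, so r2c6 = 2.
Cage j needs product 48, leaving r4c5 = 3.
The 3 cells of cage i must have product 60, which forces r1c2 = 3.
The 3 cells of cage h must have product 30, so r3c3 = 3.
Column 3 now contains 3; hence r6c3 = 1.
The 4 cells of cage g must have product 270, which forces r6c4 = 3.
Cage l has product 288; hence r1c3 = 6.
Cage l needs product 288, so r1c4 = 4.
Row 1 already has 6, leaving r1c6 = 5.
Cage l has product 288, leaving r2c4 = 6.
Cage l has product 288, so r3c4 = 2.
2 is placed in column 4, leaving r4c4 = 5.
Column 3 now contains 6, leaving r5c3 = 5.
Cage e needs product 30, leaving r5c4 = 1.
Column 6 now contains 5, leaving r6c6 = 6.
Cage i has product 60; hence r2c2 = 5.
Column 3 now contains 5, leaving r2c3 = 4.
5 is placed in column 2; hence r3c2 = 4.
Cage d has product 60; hence r3c5 = 6.
Row 4 now contains 5, so r4c3 = 2.
5 is placed in row 5; hence r5c2 = 6.
Column 2 now contains 4; hence r6c2 = 2.
Row 6 now contains 6, so r6c5 = 5.
Row 3 already has 4, leaving r3c1 = 5.
2 is placed in row 4, so r4c1 = 6.
6 is placed in row 5, which forces r5c1 = 2.
Row 6 now contains 2; hence r6c1 = 4.

1 3 6 4 2 5 / 3 5 4 6 1 2 / 5 4 3 2 6 1 / 6 1 2 5 3 4 / 2 6 5 1 4 3 / 4 2 1 3 5 6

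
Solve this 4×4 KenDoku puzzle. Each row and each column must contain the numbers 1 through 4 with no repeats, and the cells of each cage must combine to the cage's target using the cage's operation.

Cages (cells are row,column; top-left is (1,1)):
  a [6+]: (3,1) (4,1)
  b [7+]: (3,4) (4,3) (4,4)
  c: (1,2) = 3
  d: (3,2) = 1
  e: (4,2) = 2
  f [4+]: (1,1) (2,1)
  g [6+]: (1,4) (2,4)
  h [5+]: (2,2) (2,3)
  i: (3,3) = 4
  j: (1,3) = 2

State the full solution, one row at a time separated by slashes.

Cage c is given, which forces (1,2) = 3.
J is a freebie, so (1,3) = 2.
Row 1 now contains 2; hence (1,4) = 4.
Column 4 now contains 4; hence (2,4) = 2.
Cage d is a single given cell; hence (3,2) = 1.
I is a freebie, so (3,3) = 4.
Row 3 now contains 1, leaving (3,4) = 3.
Cage e is a single given cell; hence (4,2) = 2.
Column 4 now contains 3, which forces (4,4) = 1.
Row 1 already has 3; hence (1,1) = 1.
Cage f's pair has sum 4, which forces (2,1) = 3.
Column 2 already has 1; hence (2,2) = 4.
Cage h needs two cells with sum 5, so (2,3) = 1.
4 is placed in row 3, so (3,1) = 2.
Row 4 already has 2, which forces (4,1) = 4.
Row 4 now contains 1, leaving (4,3) = 3.

1 3 2 4 / 3 4 1 2 / 2 1 4 3 / 4 2 3 1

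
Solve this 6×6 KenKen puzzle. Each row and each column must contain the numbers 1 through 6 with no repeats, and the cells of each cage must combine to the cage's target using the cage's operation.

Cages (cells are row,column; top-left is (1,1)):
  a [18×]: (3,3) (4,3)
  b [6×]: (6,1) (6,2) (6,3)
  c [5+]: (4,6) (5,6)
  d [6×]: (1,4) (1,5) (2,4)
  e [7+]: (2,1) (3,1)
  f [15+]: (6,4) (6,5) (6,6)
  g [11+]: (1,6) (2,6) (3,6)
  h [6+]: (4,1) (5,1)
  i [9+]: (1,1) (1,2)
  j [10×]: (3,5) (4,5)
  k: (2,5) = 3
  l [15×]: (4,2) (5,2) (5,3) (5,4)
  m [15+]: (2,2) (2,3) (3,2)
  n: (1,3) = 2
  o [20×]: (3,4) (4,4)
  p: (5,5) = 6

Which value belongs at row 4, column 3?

N is a freebie, leaving (1,3) = 2.
Cage k is given, so (2,5) = 3.
The 4 cells of cage l must have product 15; hence (4,2) = 1.
P is a freebie, so (5,5) = 6.
Column 5 now contains 3, so (1,5) = 1.
In row 4, 6 can only go at (4,3), so (4,3) = 6.
Column 3 already has 6; hence (3,3) = 3.
3 is placed in column 3, leaving (6,3) = 1.
Cage l has product 15, which forces (5,2) = 3.
1 is placed in column 3, which forces (5,3) = 5.
Cage l needs product 15; hence (5,4) = 1.
Row 5 now contains 1, so (5,6) = 2.
Column 2 already has 3, leaving (6,2) = 2.
Cage d has product 6, which forces (1,4) = 3.
Column 3 now contains 5, leaving (2,3) = 4.
Column 4 now contains 1, leaving (2,4) = 2.
Cage h's pair has sum 6, which forces (4,1) = 2.
Row 4 now contains 2; hence (4,5) = 5.
Cage c's pair has sum 5, leaving (4,6) = 3.
Row 5 now contains 2, which forces (5,1) = 4.
Row 6 now contains 2, so (6,1) = 3.
Column 5 already has 5, so (6,5) = 4.
Column 1 already has 4; hence (1,1) = 5.
Cage i needs two cells with sum 9, so (1,2) = 4.
Row 1 already has 4, so (1,6) = 6.
6 is placed in column 6, which forces (2,6) = 1.
Cage o's pair has product 20, so (3,4) = 5.
Column 5 already has 5, leaving (3,5) = 2.
Column 6 already has 1, so (3,6) = 4.
Row 4 now contains 5, which forces (4,4) = 4.
Column 4 already has 5, leaving (6,4) = 6.
6 is placed in column 6, leaving (6,6) = 5.
Row 2 now contains 1; hence (2,1) = 6.
Cage m needs sum 15, leaving (2,2) = 5.
The two cells of cage e must have sum 7, so (3,1) = 1.
Row 3 already has 5, so (3,2) = 6.
Completed grid: 5 4 2 3 1 6 / 6 5 4 2 3 1 / 1 6 3 5 2 4 / 2 1 6 4 5 3 / 4 3 5 1 6 2 / 3 2 1 6 4 5.

6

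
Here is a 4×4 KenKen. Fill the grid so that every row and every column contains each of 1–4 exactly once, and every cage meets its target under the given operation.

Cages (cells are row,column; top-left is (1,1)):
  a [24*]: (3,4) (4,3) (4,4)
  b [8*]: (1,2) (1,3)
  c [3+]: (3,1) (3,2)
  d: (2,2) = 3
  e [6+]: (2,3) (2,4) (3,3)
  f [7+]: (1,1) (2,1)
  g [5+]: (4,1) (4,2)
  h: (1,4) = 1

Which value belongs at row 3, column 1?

2

Cage h is given, which forces (1,4) = 1.
Cage d is a single given cell, which forces (2,2) = 3.
Row 2 now contains 3, which forces (2,4) = 2.
Cage f needs two cells with sum 7, so (1,1) = 3.
Row 2 now contains 3; hence (2,1) = 4.
Cage e has sum 6, which forces (2,3) = 1.
Cage e needs sum 6; hence (3,3) = 3.
Row 3 already has 3, leaving (3,4) = 4.
Column 1 now contains 4, leaving (4,1) = 1.
Cage a needs product 24, so (4,3) = 2.
4 is placed in column 4; hence (4,4) = 3.
The two cells of cage b must have product 8; hence (1,2) = 2.
Column 3 now contains 2; hence (1,3) = 4.
Column 1 already has 1, which forces (3,1) = 2.
The two cells of cage c must have sum 3, so (3,2) = 1.
Row 4 already has 2; hence (4,2) = 4.
Filled in: 3 2 4 1 / 4 3 1 2 / 2 1 3 4 / 1 4 2 3.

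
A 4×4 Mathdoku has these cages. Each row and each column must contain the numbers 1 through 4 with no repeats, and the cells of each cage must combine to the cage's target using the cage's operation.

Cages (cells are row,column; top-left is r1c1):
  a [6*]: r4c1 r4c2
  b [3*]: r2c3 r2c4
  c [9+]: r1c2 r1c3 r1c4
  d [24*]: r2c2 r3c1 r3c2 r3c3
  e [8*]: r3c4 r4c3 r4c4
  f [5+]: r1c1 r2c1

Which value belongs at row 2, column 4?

The only place for 1 in row 1 is r1c1.
Cage f needs two cells with sum 5; hence r2c1 = 4.
The only place for 2 in row 2 is r2c2.
Cage d needs product 24, so r3c1 = 3.
Cage a's pair has product 6; hence r4c1 = 2.
Column 2 now contains 2; hence r4c2 = 3.
3 is placed in column 2, which forces r1c2 = 4.
4 is placed in column 2, which forces r3c2 = 1.
1 is placed in row 3, leaving r3c3 = 4.
The 3 cells of cage e must have product 8, which forces r3c4 = 2.
Column 3 already has 4, so r4c3 = 1.
1 is placed in row 4, which forces r4c4 = 4.
Cage c needs sum 9; hence r1c3 = 2.
Column 4 now contains 2; hence r1c4 = 3.
Column 3 now contains 1, which forces r2c3 = 3.
Cage b needs two cells with product 3, leaving r2c4 = 1.
Filled in: 1 4 2 3 / 4 2 3 1 / 3 1 4 2 / 2 3 1 4.

1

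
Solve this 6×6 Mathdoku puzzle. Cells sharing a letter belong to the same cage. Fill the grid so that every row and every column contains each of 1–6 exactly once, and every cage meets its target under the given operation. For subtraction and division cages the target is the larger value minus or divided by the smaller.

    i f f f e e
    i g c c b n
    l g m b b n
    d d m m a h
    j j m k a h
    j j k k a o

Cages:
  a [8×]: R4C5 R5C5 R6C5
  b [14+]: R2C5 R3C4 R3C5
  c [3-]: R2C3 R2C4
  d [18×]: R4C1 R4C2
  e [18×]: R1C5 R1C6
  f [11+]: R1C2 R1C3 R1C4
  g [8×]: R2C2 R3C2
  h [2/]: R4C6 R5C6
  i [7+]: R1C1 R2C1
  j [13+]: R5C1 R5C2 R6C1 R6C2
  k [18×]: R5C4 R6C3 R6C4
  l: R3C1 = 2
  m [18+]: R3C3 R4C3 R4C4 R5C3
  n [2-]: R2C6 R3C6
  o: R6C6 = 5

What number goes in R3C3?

5

L is a freebie, leaving R3C1 = 2.
Row 3 now contains 2, which forces R3C2 = 4.
Cage o is given, which forces R6C6 = 5.
4 is placed in column 2, leaving R2C2 = 2.
Row 1 needs a 5, and only R1C2 is open for it.
The only place for 1 in row 1 is R1C1.
Cage i needs two cells with sum 7, leaving R2C1 = 6.
Column 1 already has 6, which forces R4C1 = 3.
Row 4 already has 3, so R4C2 = 6.
3 is placed in column 1, leaving R5C1 = 5.
3 is placed in column 1; hence R6C1 = 4.
Row 2 needs a 5, and only R2C5 is open for it.
The only place for 3 in row 2 is R2C6.
Cage e's pair has product 18; hence R1C5 = 3.
3 is placed in column 6; hence R1C6 = 6.
Column 5 now contains 3, leaving R3C5 = 6.
Cage n needs two cells with difference 2, leaving R3C6 = 1.
6 is placed in row 3; hence R3C4 = 3.
Cage m needs sum 18; hence R5C3 = 6.
Row 5 already has 6; hence R5C4 = 1.
Cage c's pair has difference 3, which forces R2C3 = 1.
Column 4 now contains 1, so R2C4 = 4.
Row 3 now contains 3, so R3C3 = 5.
The 4 cells of cage m must have sum 18, leaving R4C3 = 2.
Cage m needs sum 18, which forces R4C4 = 5.
2 is placed in row 4, leaving R4C6 = 4.
Row 5 now contains 1, which forces R5C2 = 3.
Column 6 already has 4, leaving R5C6 = 2.
Cage j has sum 13, leaving R6C2 = 1.
Cage k has product 18; hence R6C3 = 3.
The 3 cells of cage k must have product 18, leaving R6C4 = 6.
Row 6 already has 1, leaving R6C5 = 2.
Column 3 now contains 2, which forces R1C3 = 4.
4 is placed in column 4, so R1C4 = 2.
4 is placed in row 4, leaving R4C5 = 1.
Row 5 already has 2, leaving R5C5 = 4.
Completed grid: 1 5 4 2 3 6 / 6 2 1 4 5 3 / 2 4 5 3 6 1 / 3 6 2 5 1 4 / 5 3 6 1 4 2 / 4 1 3 6 2 5.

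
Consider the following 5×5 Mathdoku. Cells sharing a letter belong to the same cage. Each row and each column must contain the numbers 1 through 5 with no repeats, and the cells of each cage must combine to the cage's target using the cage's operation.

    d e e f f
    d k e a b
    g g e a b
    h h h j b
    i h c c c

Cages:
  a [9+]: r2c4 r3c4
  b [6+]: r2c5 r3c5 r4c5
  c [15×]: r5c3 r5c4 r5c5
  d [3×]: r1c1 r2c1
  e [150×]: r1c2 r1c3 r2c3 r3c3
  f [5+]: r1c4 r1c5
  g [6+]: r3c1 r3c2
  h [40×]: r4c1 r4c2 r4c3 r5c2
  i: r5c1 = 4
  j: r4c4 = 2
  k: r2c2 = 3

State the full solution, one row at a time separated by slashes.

The 4 cells of cage e must have product 150, so r1c2 = 5.
Cage k is given, leaving r2c2 = 3.
J is a freebie, which forces r4c4 = 2.
Cage i is a single given cell, leaving r5c1 = 4.
The two cells of cage d must have product 3, which forces r1c1 = 3.
3 is placed in row 1, leaving r1c3 = 2.
Row 2 already has 3, leaving r2c1 = 1.
Column 3 now contains 2, leaving r2c3 = 5.
Row 2 now contains 5; hence r2c4 = 4.
1 is placed in row 2, leaving r2c5 = 2.
5 is placed in column 3, leaving r3c3 = 3.
Column 4 now contains 4, so r3c4 = 5.
Row 3 already has 3, leaving r3c5 = 1.
Column 1 now contains 1; hence r4c1 = 5.
1 is placed in column 5, leaving r4c5 = 3.
Cage h has product 40, so r5c2 = 2.
3 is placed in column 3, leaving r5c3 = 1.
1 is placed in row 5, leaving r5c4 = 3.
Column 5 already has 3, which forces r5c5 = 5.
Column 4 now contains 4; hence r1c4 = 1.
1 is placed in column 5, which forces r1c5 = 4.
5 is placed in row 3, which forces r3c1 = 2.
Row 3 now contains 1; hence r3c2 = 4.
Cage h has product 40, so r4c2 = 1.
Column 3 already has 1, which forces r4c3 = 4.

3 5 2 1 4 / 1 3 5 4 2 / 2 4 3 5 1 / 5 1 4 2 3 / 4 2 1 3 5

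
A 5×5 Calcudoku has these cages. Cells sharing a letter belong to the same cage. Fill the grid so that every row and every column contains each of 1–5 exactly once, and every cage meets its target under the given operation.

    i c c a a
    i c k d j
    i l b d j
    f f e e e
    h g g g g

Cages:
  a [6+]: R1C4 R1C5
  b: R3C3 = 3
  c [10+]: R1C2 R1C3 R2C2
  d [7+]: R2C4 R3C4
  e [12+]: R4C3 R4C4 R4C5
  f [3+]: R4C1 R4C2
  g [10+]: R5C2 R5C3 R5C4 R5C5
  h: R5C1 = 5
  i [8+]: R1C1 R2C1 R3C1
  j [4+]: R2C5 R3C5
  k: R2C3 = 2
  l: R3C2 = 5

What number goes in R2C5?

3

Cage k is a single given cell, so R2C3 = 2.
Cage l is a single given cell, leaving R3C2 = 5.
B is a freebie; hence R3C3 = 3.
Row 3 already has 3; hence R3C5 = 1.
Cage h is a single given cell, which forces R5C1 = 5.
1 is placed in column 5, which forces R2C5 = 3.
Cage i needs sum 8; hence R3C1 = 4.
4 is placed in row 3; hence R3C4 = 2.
The 3 cells of cage i must have sum 8, which forces R1C1 = 3.
3 is placed in row 2, so R2C1 = 1.
1 is placed in row 2; hence R2C2 = 4.
3 is placed in row 2, leaving R2C4 = 5.
Column 1 already has 1; hence R4C1 = 2.
2 is placed in row 4, which forces R4C2 = 1.
Cage e has sum 12; hence R4C4 = 3.
Column 2 already has 1; hence R1C2 = 2.
The 3 cells of cage c must have sum 10; hence R1C3 = 4.
4 is placed in row 1, which forces R1C4 = 1.
Row 1 already has 2, leaving R1C5 = 5.
4 is placed in column 3, leaving R4C3 = 5.
Column 5 now contains 5, so R4C5 = 4.
The 4 cells of cage g must have sum 10; hence R5C2 = 3.
4 is placed in column 3, so R5C3 = 1.
Column 4 now contains 1, leaving R5C4 = 4.
The 4 cells of cage g must have sum 10, so R5C5 = 2.
The full grid is 3 2 4 1 5 / 1 4 2 5 3 / 4 5 3 2 1 / 2 1 5 3 4 / 5 3 1 4 2.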